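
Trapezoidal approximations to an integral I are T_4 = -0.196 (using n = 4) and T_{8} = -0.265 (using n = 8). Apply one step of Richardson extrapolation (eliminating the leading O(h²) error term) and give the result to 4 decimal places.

R = (4·T_{8} − T_4) / 3 = (4·(-0.265) − (-0.196))/3 = (-0.864)/3 = -0.2880.

-0.2880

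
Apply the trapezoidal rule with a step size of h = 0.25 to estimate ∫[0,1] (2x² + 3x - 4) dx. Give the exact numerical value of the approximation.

-1.8125

h = (1 − 0)/4 = 0.25.
Nodes x₀,…,x₄ = 0, 0.25, 0.5, 0.75, 1.
f(x) = 2x² + 3x - 4: f₀=-4, f₁=-3.125, f₂=-2, f₃=-0.625, f₄=1.
(h/2)·[f₀ + 2f₁ + 2f₂ + 2f₃ + f₄] = 0.125·(-14.5) = -1.8125.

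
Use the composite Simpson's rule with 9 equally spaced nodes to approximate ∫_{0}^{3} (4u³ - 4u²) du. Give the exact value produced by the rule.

h = (3 − 0)/8 = 0.375.
Nodes u₀,…,u₈ = 0, 0.375, 0.75, 1.125, 1.5, 1.875, 2.25, 2.625, 3.
f(u) = 4u³ - 4u²: f₀=0, f₁=-0.3515625, f₂=-0.5625, f₃=0.6328125, f₄=4.5, f₅=12.3046875, f₆=25.3125, f₇=44.7890625, f₈=72.
(h/3)·[f₀ + 4f₁ + 2f₂ + 4f₃ + 2f₄ + 4f₅ + 2f₆ + 4f₇ + f₈] = 0.125·(360) = 45.

45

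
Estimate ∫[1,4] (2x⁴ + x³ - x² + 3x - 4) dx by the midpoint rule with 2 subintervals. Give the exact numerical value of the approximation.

412.4296875

h = (4 − 1)/2 = 1.5.
Midpoints m₁,…,m₂ = 1.75, 3.25.
f(m₁)=22.3046875, f(m₂)=252.6484375.
h·[f(m₁) + f(m₂)] = 1.5·(274.953125) = 412.4296875.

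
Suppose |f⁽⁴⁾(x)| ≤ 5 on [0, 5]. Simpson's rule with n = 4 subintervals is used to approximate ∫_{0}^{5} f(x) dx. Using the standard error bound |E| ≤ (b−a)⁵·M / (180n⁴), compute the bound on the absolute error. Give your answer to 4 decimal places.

|E| ≤ (5)⁵·5 / (180·4⁴) = 15625/46080 = 0.3391.

0.3391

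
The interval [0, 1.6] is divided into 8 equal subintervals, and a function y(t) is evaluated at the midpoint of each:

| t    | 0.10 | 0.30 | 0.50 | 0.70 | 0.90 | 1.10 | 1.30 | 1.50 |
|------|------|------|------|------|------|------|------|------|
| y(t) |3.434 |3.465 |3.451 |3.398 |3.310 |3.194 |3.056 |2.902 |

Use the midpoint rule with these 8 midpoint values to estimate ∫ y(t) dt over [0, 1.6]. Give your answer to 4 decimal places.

5.2420

h = 0.2, n = 8.
h·[y(m₁) + y(m₂) + y(m₃) + y(m₄) + y(m₅) + y(m₆) + y(m₇) + y(m₈)] = 0.2·(26.210) = 5.2420.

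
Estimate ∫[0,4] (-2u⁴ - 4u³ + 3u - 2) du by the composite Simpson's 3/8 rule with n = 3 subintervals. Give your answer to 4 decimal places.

-657.1852

h = (4 − 0)/3 = 1.333333.
Nodes u₀,…,u₃ = 0, 1.333333, 2.666667, 4.
f(u) = -2u⁴ - 4u³ + 3u - 2: f₀=-2, f₁=-13.802469, f₂=-170.987654, f₃=-758.
(3h/8)·[f₀ + 3f₁ + 3f₂ + f₃] = 0.5·(-1314.370370) = -657.1852.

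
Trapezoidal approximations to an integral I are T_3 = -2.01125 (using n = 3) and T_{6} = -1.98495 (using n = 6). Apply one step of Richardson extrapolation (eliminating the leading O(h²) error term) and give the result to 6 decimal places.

-1.976183

R = (4·T_{6} − T_3) / 3 = (4·(-1.98495) − (-2.01125))/3 = (-5.92855)/3 = -1.976183.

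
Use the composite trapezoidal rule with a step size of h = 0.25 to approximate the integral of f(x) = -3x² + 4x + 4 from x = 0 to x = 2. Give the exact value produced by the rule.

7.9375

h = (2 − 0)/8 = 0.25.
Nodes x₀,…,x₈ = 0, 0.25, 0.5, 0.75, 1, 1.25, 1.5, 1.75, 2.
f(x) = -3x² + 4x + 4: f₀=4, f₁=4.8125, f₂=5.25, f₃=5.3125, f₄=5, f₅=4.3125, f₆=3.25, f₇=1.8125, f₈=0.
(h/2)·[f₀ + 2f₁ + 2f₂ + 2f₃ + 2f₄ + 2f₅ + 2f₆ + 2f₇ + f₈] = 0.125·(63.5) = 7.9375.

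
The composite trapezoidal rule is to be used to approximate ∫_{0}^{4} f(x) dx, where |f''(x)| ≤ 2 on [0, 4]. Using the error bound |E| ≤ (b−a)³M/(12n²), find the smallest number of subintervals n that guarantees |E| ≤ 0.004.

Need 128/(12n²) ≤ 0.004.
n² ≥ 128/(12·0.004) = 2666.67 ⇒ n ≥ 51.6398, so the smallest n is 52.

52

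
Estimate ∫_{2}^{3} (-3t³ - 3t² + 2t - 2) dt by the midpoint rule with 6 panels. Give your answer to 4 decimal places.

-64.6910

h = (3 − 2)/6 = 0.166667.
Midpoints m₁,…,m₆ = 2.083333, 2.25, 2.416667, 2.583333, 2.75, 2.916667.
f(m₁)=-37.980903, f(m₂)=-46.859375, f(m₃)=-57.029514, f(m₄)=-68.574653, f(m₅)=-81.578125, f(m₆)=-96.123264.
h·[f(m₁) + f(m₂) + f(m₃) + f(m₄) + f(m₅) + f(m₆)] = 0.166667·(-388.145833) = -64.6910.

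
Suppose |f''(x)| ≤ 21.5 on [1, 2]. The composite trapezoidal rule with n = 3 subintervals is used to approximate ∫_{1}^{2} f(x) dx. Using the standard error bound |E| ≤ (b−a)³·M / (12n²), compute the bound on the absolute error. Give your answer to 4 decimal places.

|E| ≤ (1)³·21.5 / (12·3²) = 21.5/108 = 0.1991.

0.1991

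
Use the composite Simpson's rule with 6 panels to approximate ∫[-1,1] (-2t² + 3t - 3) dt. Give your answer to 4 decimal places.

h = (1 − (-1))/6 = 0.333333.
Nodes t₀,…,t₆ = -1, -0.666667, -0.333333, 0, 0.333333, 0.666667, 1.
f(t) = -2t² + 3t - 3: f₀=-8, f₁=-5.888889, f₂=-4.222222, f₃=-3, f₄=-2.222222, f₅=-1.888889, f₆=-2.
(h/3)·[f₀ + 4f₁ + 2f₂ + 4f₃ + 2f₄ + 4f₅ + f₆] = 0.111111·(-66) = -7.3333.

-7.3333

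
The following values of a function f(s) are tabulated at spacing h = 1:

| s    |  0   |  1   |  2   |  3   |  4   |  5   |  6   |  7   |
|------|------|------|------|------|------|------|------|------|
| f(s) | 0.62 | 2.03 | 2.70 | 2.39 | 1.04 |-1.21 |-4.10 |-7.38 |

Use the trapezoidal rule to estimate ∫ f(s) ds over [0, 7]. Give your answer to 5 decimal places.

h = 1, n = 7.
(h/2)·[y₀ + 2y₁ + 2y₂ + 2y₃ + 2y₄ + 2y₅ + 2y₆ + y₇] = 0.5·(-1.06) = -0.53000.

-0.53000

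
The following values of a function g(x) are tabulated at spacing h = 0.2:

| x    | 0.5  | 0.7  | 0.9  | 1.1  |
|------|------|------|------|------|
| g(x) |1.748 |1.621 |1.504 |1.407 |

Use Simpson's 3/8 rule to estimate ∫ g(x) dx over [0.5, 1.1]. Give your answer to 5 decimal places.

0.93975

h = 0.2, n = 3.
(3h/8)·[y₀ + 3y₁ + 3y₂ + y₃] = 0.075·(12.530) = 0.93975.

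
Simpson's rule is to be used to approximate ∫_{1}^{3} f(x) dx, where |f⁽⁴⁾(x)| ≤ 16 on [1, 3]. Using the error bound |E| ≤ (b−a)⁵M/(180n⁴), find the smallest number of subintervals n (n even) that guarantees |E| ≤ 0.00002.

20

Need 512/(180n⁴) ≤ 0.00002.
n⁴ ≥ 512/(180·0.00002) = 142222 ⇒ n ≥ 19.4197, so the smallest even n is 20. (n must be even for Simpson's rule.)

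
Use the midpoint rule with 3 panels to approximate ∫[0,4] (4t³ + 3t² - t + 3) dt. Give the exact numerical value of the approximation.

308

h = (4 − 0)/3 = 1.333333.
Midpoints m₁,…,m₃ = 0.666667, 2, 3.333333.
f(m₁)=4.851852, f(m₂)=45, f(m₃)=181.148148.
h·[f(m₁) + f(m₂) + f(m₃)] = 1.333333·(231) = 308.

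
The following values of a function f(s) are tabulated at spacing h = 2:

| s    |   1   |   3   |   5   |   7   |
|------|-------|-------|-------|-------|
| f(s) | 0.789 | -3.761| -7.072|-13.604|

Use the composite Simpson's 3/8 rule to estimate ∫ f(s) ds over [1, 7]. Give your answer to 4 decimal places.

h = 2, n = 3.
(3h/8)·[y₀ + 3y₁ + 3y₂ + y₃] = 0.75·(-45.314) = -33.9855.

-33.9855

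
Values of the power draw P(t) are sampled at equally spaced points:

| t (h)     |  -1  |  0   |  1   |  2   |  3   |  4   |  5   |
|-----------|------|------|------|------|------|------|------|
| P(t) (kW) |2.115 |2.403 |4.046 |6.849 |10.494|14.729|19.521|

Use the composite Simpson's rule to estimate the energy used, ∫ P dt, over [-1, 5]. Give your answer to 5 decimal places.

h = 1, n = 6.
(h/3)·[y₀ + 4y₁ + 2y₂ + 4y₃ + 2y₄ + 4y₅ + y₆] = 0.333333·(146.640) = 48.88000.

48.88000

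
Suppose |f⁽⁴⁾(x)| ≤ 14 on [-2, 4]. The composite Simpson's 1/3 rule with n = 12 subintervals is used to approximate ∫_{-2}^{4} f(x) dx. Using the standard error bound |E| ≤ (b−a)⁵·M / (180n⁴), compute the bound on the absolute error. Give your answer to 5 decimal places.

0.02917

|E| ≤ (6)⁵·14 / (180·12⁴) = 108864/3732480 = 0.02917.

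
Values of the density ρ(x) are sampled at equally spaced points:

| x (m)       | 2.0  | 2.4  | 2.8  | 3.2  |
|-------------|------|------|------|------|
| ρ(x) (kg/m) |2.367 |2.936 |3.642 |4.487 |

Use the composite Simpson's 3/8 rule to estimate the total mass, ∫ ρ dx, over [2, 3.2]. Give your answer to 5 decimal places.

3.98820

h = 0.4, n = 3.
(3h/8)·[y₀ + 3y₁ + 3y₂ + y₃] = 0.15·(26.588) = 3.98820.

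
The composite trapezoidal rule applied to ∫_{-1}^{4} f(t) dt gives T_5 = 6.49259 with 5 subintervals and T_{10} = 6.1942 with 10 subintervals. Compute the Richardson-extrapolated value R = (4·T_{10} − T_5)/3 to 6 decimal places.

6.094737

R = (4·T_{10} − T_5) / 3 = (4·6.1942 − 6.49259)/3 = (18.28421)/3 = 6.094737.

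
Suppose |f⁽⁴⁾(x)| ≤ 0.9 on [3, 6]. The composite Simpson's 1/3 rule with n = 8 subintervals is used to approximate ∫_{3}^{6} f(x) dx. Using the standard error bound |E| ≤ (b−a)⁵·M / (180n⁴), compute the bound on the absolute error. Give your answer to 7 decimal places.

0.0002966

|E| ≤ (3)⁵·0.9 / (180·8⁴) = 218.7/737280 = 0.0002966.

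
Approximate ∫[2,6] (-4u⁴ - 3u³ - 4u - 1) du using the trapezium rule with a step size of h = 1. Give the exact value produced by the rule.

-7524

h = (6 − 2)/4 = 1.
Nodes u₀,…,u₄ = 2, 3, 4, 5, 6.
f(u) = -4u⁴ - 3u³ - 4u - 1: f₀=-97, f₁=-418, f₂=-1233, f₃=-2896, f₄=-5857.
(h/2)·[f₀ + 2f₁ + 2f₂ + 2f₃ + f₄] = 0.5·(-15048) = -7524.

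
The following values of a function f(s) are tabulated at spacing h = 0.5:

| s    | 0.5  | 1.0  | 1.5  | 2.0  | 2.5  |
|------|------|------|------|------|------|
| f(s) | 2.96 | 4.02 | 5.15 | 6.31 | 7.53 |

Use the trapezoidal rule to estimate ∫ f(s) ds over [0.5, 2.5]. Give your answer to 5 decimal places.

h = 0.5, n = 4.
(h/2)·[y₀ + 2y₁ + 2y₂ + 2y₃ + y₄] = 0.25·(41.45) = 10.36250.

10.36250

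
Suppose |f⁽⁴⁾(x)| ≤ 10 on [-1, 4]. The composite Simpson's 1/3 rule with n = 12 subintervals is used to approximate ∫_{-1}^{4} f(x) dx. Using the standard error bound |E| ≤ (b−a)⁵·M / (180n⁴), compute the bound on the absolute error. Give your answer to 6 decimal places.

0.008372

|E| ≤ (5)⁵·10 / (180·12⁴) = 31250/3732480 = 0.008372.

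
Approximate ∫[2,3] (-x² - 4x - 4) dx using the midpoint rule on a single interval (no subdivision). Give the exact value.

-20.25

M = (b−a)·f(2.5) = 1·(-20.25) = -20.25.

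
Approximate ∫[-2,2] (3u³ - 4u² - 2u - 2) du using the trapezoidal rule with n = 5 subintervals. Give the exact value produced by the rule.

-31.04

h = (2 − (-2))/5 = 0.8.
Nodes u₀,…,u₅ = -2, -1.2, -0.4, 0.4, 1.2, 2.
f(u) = 3u³ - 4u² - 2u - 2: f₀=-38, f₁=-10.544, f₂=-2.032, f₃=-3.248, f₄=-4.976, f₅=2.
(h/2)·[f₀ + 2f₁ + 2f₂ + 2f₃ + 2f₄ + f₅] = 0.4·(-77.6) = -31.04.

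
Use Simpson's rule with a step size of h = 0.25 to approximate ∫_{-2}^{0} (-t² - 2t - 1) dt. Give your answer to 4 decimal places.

h = (0 − (-2))/8 = 0.25.
Nodes t₀,…,t₈ = -2, -1.75, -1.5, -1.25, -1, -0.75, -0.5, -0.25, 0.
f(t) = -t² - 2t - 1: f₀=-1, f₁=-0.5625, f₂=-0.25, f₃=-0.0625, f₄=0, f₅=-0.0625, f₆=-0.25, f₇=-0.5625, f₈=-1.
(h/3)·[f₀ + 4f₁ + 2f₂ + 4f₃ + 2f₄ + 4f₅ + 2f₆ + 4f₇ + f₈] = 0.083333·(-8) = -0.6667.

-0.6667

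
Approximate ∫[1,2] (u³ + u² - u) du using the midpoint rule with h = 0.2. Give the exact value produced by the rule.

h = (2 − 1)/5 = 0.2.
Midpoints m₁,…,m₅ = 1.1, 1.3, 1.5, 1.7, 1.9.
f(m₁)=1.441, f(m₂)=2.587, f(m₃)=4.125, f(m₄)=6.103, f(m₅)=8.569.
h·[f(m₁) + f(m₂) + f(m₃) + f(m₄) + f(m₅)] = 0.2·(22.825) = 4.565.

4.565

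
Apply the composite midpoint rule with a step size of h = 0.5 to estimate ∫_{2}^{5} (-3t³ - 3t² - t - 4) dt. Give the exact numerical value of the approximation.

h = (5 − 2)/6 = 0.5.
Midpoints m₁,…,m₆ = 2.25, 2.75, 3.25, 3.75, 4.25, 4.75.
f(m₁)=-55.609375, f(m₂)=-91.828125, f(m₃)=-141.921875, f(m₄)=-208.140625, f(m₅)=-292.734375, f(m₆)=-397.953125.
h·[f(m₁) + f(m₂) + f(m₃) + f(m₄) + f(m₅) + f(m₆)] = 0.5·(-1188.1875) = -594.09375.

-594.09375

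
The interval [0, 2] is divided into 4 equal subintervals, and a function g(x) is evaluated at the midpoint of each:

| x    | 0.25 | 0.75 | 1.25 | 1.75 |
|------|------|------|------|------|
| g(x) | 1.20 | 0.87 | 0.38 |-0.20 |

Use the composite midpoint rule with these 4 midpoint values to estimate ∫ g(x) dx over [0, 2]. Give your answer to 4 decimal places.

h = 0.5, n = 4.
h·[y(m₁) + y(m₂) + y(m₃) + y(m₄)] = 0.5·(2.25) = 1.1250.

1.1250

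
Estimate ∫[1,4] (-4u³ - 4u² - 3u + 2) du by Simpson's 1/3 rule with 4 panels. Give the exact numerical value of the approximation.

h = (4 − 1)/4 = 0.75.
Nodes u₀,…,u₄ = 1, 1.75, 2.5, 3.25, 4.
f(u) = -4u³ - 4u² - 3u + 2: f₀=-9, f₁=-36.9375, f₂=-93, f₃=-187.3125, f₄=-330.
(h/3)·[f₀ + 4f₁ + 2f₂ + 4f₃ + f₄] = 0.25·(-1422) = -355.5.

-355.5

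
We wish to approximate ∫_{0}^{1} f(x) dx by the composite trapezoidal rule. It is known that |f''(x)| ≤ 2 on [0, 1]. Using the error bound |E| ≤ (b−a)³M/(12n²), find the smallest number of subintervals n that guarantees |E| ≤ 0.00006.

Need 2/(12n²) ≤ 0.00006.
n² ≥ 2/(12·0.00006) = 2777.78 ⇒ n ≥ 52.7046, so the smallest n is 53.

53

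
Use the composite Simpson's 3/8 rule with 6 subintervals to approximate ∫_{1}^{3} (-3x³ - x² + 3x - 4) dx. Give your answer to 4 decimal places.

h = (3 − 1)/6 = 0.333333.
Nodes x₀,…,x₆ = 1, 1.333333, 1.666667, 2, 2.333333, 2.666667, 3.
f(x) = -3x³ - x² + 3x - 4: f₀=-5, f₁=-8.888889, f₂=-15.666667, f₃=-26, f₄=-40.555556, f₅=-60, f₆=-85.
(3h/8)·[f₀ + 3f₁ + 3f₂ + 2f₃ + 3f₄ + 3f₅ + f₆] = 0.125·(-517.333333) = -64.6667.

-64.6667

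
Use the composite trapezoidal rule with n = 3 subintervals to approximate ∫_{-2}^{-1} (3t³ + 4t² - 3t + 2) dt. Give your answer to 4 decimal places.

4.4074

h = (-1 − (-2))/3 = 0.333333.
Nodes t₀,…,t₃ = -2, -1.666667, -1.333333, -1.
f(t) = 3t³ + 4t² - 3t + 2: f₀=0, f₁=4.222222, f₂=6, f₃=6.
(h/2)·[f₀ + 2f₁ + 2f₂ + f₃] = 0.166667·(26.444444) = 4.4074.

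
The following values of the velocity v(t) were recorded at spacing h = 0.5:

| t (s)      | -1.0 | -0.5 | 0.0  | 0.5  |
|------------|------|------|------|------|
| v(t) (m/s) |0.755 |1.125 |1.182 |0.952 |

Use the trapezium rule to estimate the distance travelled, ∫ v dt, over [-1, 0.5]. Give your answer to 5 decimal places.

1.58025

h = 0.5, n = 3.
(h/2)·[y₀ + 2y₁ + 2y₂ + y₃] = 0.25·(6.321) = 1.58025.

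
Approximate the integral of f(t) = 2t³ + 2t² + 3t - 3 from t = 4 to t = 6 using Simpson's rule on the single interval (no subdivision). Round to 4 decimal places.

645.3333

S = (b−a)/6 · [f(4) + 4f(5) + f(6)] = 0.333333·[169 + 4·312 + 519] = 645.3333.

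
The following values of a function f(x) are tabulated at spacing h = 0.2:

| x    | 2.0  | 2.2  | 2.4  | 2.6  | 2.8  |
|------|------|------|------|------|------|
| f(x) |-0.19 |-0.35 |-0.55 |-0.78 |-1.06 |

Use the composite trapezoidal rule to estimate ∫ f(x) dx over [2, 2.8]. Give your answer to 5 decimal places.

h = 0.2, n = 4.
(h/2)·[y₀ + 2y₁ + 2y₂ + 2y₃ + y₄] = 0.1·(-4.61) = -0.46100.

-0.46100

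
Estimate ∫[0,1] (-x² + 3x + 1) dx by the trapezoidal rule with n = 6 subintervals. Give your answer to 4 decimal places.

2.1620

h = (1 − 0)/6 = 0.166667.
Nodes x₀,…,x₆ = 0, 0.166667, 0.333333, 0.5, 0.666667, 0.833333, 1.
f(x) = -x² + 3x + 1: f₀=1, f₁=1.472222, f₂=1.888889, f₃=2.25, f₄=2.555556, f₅=2.805556, f₆=3.
(h/2)·[f₀ + 2f₁ + 2f₂ + 2f₃ + 2f₄ + 2f₅ + f₆] = 0.083333·(25.944444) = 2.1620.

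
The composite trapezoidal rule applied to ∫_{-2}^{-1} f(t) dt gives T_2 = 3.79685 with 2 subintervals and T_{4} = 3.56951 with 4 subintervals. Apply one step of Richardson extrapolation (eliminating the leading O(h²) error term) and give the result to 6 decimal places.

3.493730

R = (4·T_{4} − T_2) / 3 = (4·3.56951 − 3.79685)/3 = (10.48119)/3 = 3.493730.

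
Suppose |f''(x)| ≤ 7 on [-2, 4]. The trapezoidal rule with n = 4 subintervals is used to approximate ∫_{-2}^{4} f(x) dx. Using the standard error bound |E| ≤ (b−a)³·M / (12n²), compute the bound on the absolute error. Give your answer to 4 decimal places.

7.8750

|E| ≤ (6)³·7 / (12·4²) = 1512/192 = 7.8750.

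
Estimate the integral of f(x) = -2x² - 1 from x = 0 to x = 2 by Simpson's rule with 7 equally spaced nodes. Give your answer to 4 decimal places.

-7.3333

h = (2 − 0)/6 = 0.333333.
Nodes x₀,…,x₆ = 0, 0.333333, 0.666667, 1, 1.333333, 1.666667, 2.
f(x) = -2x² - 1: f₀=-1, f₁=-1.222222, f₂=-1.888889, f₃=-3, f₄=-4.555556, f₅=-6.555556, f₆=-9.
(h/3)·[f₀ + 4f₁ + 2f₂ + 4f₃ + 2f₄ + 4f₅ + f₆] = 0.111111·(-66) = -7.3333.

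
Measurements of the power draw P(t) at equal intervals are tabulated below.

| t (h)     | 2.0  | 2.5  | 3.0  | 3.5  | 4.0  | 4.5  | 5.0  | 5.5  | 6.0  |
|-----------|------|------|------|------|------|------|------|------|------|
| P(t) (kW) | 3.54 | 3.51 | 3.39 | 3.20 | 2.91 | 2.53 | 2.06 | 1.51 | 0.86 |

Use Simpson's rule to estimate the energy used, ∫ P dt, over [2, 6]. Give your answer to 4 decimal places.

10.6867

h = 0.5, n = 8.
(h/3)·[y₀ + 4y₁ + 2y₂ + 4y₃ + 2y₄ + 4y₅ + 2y₆ + 4y₇ + y₈] = 0.166667·(64.12) = 10.6867.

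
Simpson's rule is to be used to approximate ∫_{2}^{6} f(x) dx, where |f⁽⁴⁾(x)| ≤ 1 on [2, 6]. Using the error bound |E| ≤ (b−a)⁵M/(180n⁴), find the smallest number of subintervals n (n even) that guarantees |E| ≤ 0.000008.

30

Need 1024/(180n⁴) ≤ 0.000008.
n⁴ ≥ 1024/(180·0.000008) = 711111 ⇒ n ≥ 29.0392, so the smallest even n is 30. (n must be even for Simpson's rule.)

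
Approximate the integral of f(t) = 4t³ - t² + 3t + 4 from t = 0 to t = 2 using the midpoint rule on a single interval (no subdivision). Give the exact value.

20

M = (b−a)·f(1) = 2·(10) = 20.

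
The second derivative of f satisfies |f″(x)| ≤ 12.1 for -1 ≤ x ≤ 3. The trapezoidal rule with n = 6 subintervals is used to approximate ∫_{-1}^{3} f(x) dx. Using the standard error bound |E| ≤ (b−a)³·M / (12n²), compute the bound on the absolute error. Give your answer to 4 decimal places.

|E| ≤ (4)³·12.1 / (12·6²) = 774.4/432 = 1.7926.

1.7926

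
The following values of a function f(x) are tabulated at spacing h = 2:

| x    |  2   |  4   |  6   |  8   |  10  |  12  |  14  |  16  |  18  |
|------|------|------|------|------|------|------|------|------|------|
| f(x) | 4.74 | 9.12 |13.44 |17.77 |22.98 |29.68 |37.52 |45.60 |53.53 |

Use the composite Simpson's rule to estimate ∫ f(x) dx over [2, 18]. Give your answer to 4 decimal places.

h = 2, n = 8.
(h/3)·[y₀ + 4y₁ + 2y₂ + 4y₃ + 2y₄ + 4y₅ + 2y₆ + 4y₇ + y₈] = 0.666667·(614.83) = 409.8867.

409.8867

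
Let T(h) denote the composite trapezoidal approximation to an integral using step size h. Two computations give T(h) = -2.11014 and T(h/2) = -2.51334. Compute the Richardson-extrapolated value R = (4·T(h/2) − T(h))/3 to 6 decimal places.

R = (4·T(h/2) − T(h)) / 3 = (4·(-2.51334) − (-2.11014))/3 = (-7.94322)/3 = -2.647740.

-2.647740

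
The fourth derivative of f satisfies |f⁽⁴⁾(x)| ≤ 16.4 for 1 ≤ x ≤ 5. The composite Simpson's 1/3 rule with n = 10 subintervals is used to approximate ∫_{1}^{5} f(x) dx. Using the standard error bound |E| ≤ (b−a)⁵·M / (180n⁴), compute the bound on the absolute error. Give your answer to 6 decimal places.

0.009330

|E| ≤ (4)⁵·16.4 / (180·10⁴) = 16793.6/1800000 = 0.009330.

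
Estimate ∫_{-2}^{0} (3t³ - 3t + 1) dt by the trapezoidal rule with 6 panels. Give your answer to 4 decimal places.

-4.3333

h = (0 − (-2))/6 = 0.333333.
Nodes t₀,…,t₆ = -2, -1.666667, -1.333333, -1, -0.666667, -0.333333, 0.
f(t) = 3t³ - 3t + 1: f₀=-17, f₁=-7.888889, f₂=-2.111111, f₃=1, f₄=2.111111, f₅=1.888889, f₆=1.
(h/2)·[f₀ + 2f₁ + 2f₂ + 2f₃ + 2f₄ + 2f₅ + f₆] = 0.166667·(-26) = -4.3333.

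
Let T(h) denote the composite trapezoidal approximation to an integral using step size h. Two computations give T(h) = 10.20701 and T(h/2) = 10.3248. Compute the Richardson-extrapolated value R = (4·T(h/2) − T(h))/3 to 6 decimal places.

10.364063

R = (4·T(h/2) − T(h)) / 3 = (4·10.3248 − 10.20701)/3 = (31.09219)/3 = 10.364063.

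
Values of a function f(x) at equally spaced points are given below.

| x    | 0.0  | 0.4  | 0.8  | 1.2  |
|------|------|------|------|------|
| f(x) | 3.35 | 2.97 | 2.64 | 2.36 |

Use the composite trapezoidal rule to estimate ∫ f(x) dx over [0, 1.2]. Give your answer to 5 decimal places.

3.38600

h = 0.4, n = 3.
(h/2)·[y₀ + 2y₁ + 2y₂ + y₃] = 0.2·(16.93) = 3.38600.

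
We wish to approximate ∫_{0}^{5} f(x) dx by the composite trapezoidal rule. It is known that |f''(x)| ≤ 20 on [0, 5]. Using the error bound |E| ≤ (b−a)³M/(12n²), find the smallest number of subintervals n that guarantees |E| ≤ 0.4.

Need 2500/(12n²) ≤ 0.4.
n² ≥ 2500/(12·0.4) = 520.833 ⇒ n ≥ 22.8218, so the smallest n is 23.

23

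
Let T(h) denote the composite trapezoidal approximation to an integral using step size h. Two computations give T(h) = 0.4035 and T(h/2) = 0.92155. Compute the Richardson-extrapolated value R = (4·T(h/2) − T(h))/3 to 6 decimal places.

1.094233

R = (4·T(h/2) − T(h)) / 3 = (4·0.92155 − 0.4035)/3 = (3.28270)/3 = 1.094233.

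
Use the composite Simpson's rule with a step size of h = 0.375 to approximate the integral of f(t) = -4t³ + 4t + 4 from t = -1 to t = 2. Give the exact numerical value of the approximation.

3

h = (2 − (-1))/8 = 0.375.
Nodes t₀,…,t₈ = -1, -0.625, -0.25, 0.125, 0.5, 0.875, 1.25, 1.625, 2.
f(t) = -4t³ + 4t + 4: f₀=4, f₁=2.4765625, f₂=3.0625, f₃=4.4921875, f₄=5.5, f₅=4.8203125, f₆=1.1875, f₇=-6.6640625, f₈=-20.
(h/3)·[f₀ + 4f₁ + 2f₂ + 4f₃ + 2f₄ + 4f₅ + 2f₆ + 4f₇ + f₈] = 0.125·(24) = 3.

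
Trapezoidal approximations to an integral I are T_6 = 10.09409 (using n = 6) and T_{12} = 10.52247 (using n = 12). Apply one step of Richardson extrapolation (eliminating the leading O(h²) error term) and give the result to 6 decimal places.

10.665263

R = (4·T_{12} − T_6) / 3 = (4·10.52247 − 10.09409)/3 = (31.99579)/3 = 10.665263.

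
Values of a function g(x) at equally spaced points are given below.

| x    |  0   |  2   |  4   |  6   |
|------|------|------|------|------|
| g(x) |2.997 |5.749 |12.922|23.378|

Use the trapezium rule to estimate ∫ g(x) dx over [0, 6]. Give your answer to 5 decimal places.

h = 2, n = 3.
(h/2)·[y₀ + 2y₁ + 2y₂ + y₃] = 1·(63.717) = 63.71700.

63.71700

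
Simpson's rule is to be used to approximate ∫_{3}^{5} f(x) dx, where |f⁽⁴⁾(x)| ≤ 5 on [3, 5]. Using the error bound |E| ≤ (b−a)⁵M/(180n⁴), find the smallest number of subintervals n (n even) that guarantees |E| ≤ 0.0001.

Need 160/(180n⁴) ≤ 0.0001.
n⁴ ≥ 160/(180·0.0001) = 8888.89 ⇒ n ≥ 9.7098, so the smallest even n is 10. (n must be even for Simpson's rule.)

10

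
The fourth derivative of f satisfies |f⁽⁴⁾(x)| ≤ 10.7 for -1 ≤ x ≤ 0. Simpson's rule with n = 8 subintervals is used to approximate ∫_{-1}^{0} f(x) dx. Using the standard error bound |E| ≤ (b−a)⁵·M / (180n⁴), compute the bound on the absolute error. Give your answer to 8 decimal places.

|E| ≤ (1)⁵·10.7 / (180·8⁴) = 10.7/737280 = 0.00001451.

0.00001451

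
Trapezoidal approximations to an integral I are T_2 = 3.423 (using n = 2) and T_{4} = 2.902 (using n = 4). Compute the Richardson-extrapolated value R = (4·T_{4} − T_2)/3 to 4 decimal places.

2.7283

R = (4·T_{4} − T_2) / 3 = (4·2.902 − 3.423)/3 = (8.185)/3 = 2.7283.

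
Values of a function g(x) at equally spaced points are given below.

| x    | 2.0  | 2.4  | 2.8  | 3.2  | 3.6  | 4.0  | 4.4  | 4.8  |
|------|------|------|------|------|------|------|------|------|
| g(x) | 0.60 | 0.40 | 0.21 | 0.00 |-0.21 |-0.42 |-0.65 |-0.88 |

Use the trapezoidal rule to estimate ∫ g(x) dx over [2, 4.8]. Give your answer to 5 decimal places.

-0.32400

h = 0.4, n = 7.
(h/2)·[y₀ + 2y₁ + 2y₂ + 2y₃ + 2y₄ + 2y₅ + 2y₆ + y₇] = 0.2·(-1.62) = -0.32400.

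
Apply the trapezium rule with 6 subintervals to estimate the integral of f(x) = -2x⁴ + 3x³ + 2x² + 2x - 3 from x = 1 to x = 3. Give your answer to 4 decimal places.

-18.6502

h = (3 − 1)/6 = 0.333333.
Nodes x₀,…,x₆ = 1, 1.333333, 1.666667, 2, 2.333333, 2.666667, 3.
f(x) = -2x⁴ + 3x³ + 2x² + 2x - 3: f₀=2, f₁=4.012346, f₂=4.345679, f₃=1, f₄=-8.617284, f₅=-27.691358, f₆=-60.
(h/2)·[f₀ + 2f₁ + 2f₂ + 2f₃ + 2f₄ + 2f₅ + f₆] = 0.166667·(-111.901235) = -18.6502.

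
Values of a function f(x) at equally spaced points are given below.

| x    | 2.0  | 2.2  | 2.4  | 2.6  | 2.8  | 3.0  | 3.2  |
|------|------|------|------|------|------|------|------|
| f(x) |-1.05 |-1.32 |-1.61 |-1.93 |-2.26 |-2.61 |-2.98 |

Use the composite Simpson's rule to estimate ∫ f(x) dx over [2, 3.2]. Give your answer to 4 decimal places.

h = 0.2, n = 6.
(h/3)·[y₀ + 4y₁ + 2y₂ + 4y₃ + 2y₄ + 4y₅ + y₆] = 0.066667·(-35.21) = -2.3473.

-2.3473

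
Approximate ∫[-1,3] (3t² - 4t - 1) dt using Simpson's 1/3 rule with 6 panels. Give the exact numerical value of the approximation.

h = (3 − (-1))/6 = 0.666667.
Nodes t₀,…,t₆ = -1, -0.333333, 0.333333, 1, 1.666667, 2.333333, 3.
f(t) = 3t² - 4t - 1: f₀=6, f₁=0.666667, f₂=-2, f₃=-2, f₄=0.666667, f₅=6, f₆=14.
(h/3)·[f₀ + 4f₁ + 2f₂ + 4f₃ + 2f₄ + 4f₅ + f₆] = 0.222222·(36) = 8.

8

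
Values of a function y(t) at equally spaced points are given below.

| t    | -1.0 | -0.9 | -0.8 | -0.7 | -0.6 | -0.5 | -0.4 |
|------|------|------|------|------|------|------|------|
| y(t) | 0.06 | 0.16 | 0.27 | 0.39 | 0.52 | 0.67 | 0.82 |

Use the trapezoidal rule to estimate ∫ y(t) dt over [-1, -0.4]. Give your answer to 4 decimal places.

h = 0.1, n = 6.
(h/2)·[y₀ + 2y₁ + 2y₂ + 2y₃ + 2y₄ + 2y₅ + y₆] = 0.05·(4.90) = 0.2450.

0.2450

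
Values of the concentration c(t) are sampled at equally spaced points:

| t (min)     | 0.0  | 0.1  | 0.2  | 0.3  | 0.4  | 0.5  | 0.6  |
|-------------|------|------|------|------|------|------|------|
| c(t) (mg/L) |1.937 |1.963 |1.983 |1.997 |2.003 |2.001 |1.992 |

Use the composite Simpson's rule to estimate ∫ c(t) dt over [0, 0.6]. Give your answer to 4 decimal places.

h = 0.1, n = 6.
(h/3)·[y₀ + 4y₁ + 2y₂ + 4y₃ + 2y₄ + 4y₅ + y₆] = 0.033333·(35.745) = 1.1915.

1.1915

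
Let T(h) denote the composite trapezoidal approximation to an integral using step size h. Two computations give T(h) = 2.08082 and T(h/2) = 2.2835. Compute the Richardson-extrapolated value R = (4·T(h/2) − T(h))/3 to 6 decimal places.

R = (4·T(h/2) − T(h)) / 3 = (4·2.2835 − 2.08082)/3 = (7.05318)/3 = 2.351060.

2.351060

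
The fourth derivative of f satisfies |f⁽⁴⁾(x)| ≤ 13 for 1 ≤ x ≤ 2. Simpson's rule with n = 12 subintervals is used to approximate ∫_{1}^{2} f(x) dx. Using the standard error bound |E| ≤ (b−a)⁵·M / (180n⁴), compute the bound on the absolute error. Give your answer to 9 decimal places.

|E| ≤ (1)⁵·13 / (180·12⁴) = 13/3732480 = 0.000003483.

0.000003483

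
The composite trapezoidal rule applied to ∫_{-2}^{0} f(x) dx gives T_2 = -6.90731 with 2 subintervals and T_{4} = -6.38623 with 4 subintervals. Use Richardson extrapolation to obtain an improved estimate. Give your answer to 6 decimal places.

-6.212537

R = (4·T_{4} − T_2) / 3 = (4·(-6.38623) − (-6.90731))/3 = (-18.63761)/3 = -6.212537.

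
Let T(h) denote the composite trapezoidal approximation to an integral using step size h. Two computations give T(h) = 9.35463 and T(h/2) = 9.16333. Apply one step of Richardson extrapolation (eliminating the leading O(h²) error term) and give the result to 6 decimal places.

R = (4·T(h/2) − T(h)) / 3 = (4·9.16333 − 9.35463)/3 = (27.29869)/3 = 9.099563.

9.099563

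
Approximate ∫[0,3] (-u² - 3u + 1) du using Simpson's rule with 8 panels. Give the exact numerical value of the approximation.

h = (3 − 0)/8 = 0.375.
Nodes u₀,…,u₈ = 0, 0.375, 0.75, 1.125, 1.5, 1.875, 2.25, 2.625, 3.
f(u) = -u² - 3u + 1: f₀=1, f₁=-0.265625, f₂=-1.8125, f₃=-3.640625, f₄=-5.75, f₅=-8.140625, f₆=-10.8125, f₇=-13.765625, f₈=-17.
(h/3)·[f₀ + 4f₁ + 2f₂ + 4f₃ + 2f₄ + 4f₅ + 2f₆ + 4f₇ + f₈] = 0.125·(-156) = -19.5.

-19.5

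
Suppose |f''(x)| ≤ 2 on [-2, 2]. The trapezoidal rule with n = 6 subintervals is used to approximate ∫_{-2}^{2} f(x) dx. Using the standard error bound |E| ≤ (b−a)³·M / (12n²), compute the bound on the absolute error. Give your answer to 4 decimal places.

|E| ≤ (4)³·2 / (12·6²) = 128/432 = 0.2963.

0.2963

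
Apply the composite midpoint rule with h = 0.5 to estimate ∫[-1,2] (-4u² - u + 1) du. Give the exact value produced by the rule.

h = (2 − (-1))/6 = 0.5.
Midpoints m₁,…,m₆ = -0.75, -0.25, 0.25, 0.75, 1.25, 1.75.
f(m₁)=-0.5, f(m₂)=1, f(m₃)=0.5, f(m₄)=-2, f(m₅)=-6.5, f(m₆)=-13.
h·[f(m₁) + f(m₂) + f(m₃) + f(m₄) + f(m₅) + f(m₆)] = 0.5·(-20.5) = -10.25.

-10.25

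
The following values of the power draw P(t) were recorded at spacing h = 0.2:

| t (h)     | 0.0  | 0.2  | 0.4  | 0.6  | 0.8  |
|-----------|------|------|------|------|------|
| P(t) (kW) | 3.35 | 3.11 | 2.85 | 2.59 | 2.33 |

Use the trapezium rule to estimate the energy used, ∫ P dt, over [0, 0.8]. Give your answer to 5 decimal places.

2.27800

h = 0.2, n = 4.
(h/2)·[y₀ + 2y₁ + 2y₂ + 2y₃ + y₄] = 0.1·(22.78) = 2.27800.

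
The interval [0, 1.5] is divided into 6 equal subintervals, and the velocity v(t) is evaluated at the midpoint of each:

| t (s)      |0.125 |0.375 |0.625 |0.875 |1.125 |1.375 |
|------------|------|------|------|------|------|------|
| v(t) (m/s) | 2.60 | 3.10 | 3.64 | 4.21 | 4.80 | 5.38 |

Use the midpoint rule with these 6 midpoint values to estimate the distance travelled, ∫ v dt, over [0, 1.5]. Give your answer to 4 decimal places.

h = 0.25, n = 6.
h·[y(m₁) + y(m₂) + y(m₃) + y(m₄) + y(m₅) + y(m₆)] = 0.25·(23.73) = 5.9325.

5.9325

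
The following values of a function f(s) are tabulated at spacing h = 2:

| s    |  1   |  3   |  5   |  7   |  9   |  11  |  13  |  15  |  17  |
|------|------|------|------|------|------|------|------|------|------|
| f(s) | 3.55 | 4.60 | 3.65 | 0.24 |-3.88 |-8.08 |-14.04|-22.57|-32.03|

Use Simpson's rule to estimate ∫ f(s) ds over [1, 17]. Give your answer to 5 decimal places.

h = 2, n = 8.
(h/3)·[y₀ + 4y₁ + 2y₂ + 4y₃ + 2y₄ + 4y₅ + 2y₆ + 4y₇ + y₈] = 0.666667·(-160.26) = -106.84000.

-106.84000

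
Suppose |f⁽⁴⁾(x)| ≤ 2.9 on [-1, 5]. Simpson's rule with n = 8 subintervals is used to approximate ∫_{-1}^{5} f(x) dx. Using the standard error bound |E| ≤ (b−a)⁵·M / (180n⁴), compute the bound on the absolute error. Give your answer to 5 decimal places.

0.03059

|E| ≤ (6)⁵·2.9 / (180·8⁴) = 22550.4/737280 = 0.03059.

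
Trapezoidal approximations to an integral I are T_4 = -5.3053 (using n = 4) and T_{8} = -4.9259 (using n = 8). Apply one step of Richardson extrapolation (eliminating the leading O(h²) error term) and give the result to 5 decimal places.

R = (4·T_{8} − T_4) / 3 = (4·(-4.9259) − (-5.3053))/3 = (-14.3983)/3 = -4.79943.

-4.79943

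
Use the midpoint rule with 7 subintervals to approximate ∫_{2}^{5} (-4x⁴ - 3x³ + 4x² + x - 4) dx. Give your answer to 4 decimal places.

-2761.0725

h = (5 − 2)/7 = 0.428571.
Midpoints m₁,…,m₇ = 2.214286, 2.642857, 3.071429, 3.5, 3.928571, 4.357143, 4.785714.
f(m₁)=-110.903842, f(m₂)=-223.940806, f(m₃)=-406.095221, f(m₄)=-680.375, f(m₅)=-1073.026708, f(m₆)=-1613.535558, f(m₇)=-2334.625416.
h·[f(m₁) + f(m₂) + f(m₃) + f(m₄) + f(m₅) + f(m₆) + f(m₇)] = 0.428571·(-6442.502551) = -2761.0725.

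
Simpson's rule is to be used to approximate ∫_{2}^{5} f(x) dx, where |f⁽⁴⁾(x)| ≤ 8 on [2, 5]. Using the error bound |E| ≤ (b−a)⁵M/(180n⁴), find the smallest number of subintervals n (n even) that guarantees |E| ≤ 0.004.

8

Need 1944/(180n⁴) ≤ 0.004.
n⁴ ≥ 1944/(180·0.004) = 2700 ⇒ n ≥ 7.2084, so the smallest even n is 8. (n must be even for Simpson's rule.)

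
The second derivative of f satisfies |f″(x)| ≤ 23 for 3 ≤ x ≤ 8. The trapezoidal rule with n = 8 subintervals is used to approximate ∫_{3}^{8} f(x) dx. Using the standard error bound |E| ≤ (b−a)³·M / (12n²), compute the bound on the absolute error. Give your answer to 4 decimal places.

3.7435

|E| ≤ (5)³·23 / (12·8²) = 2875/768 = 3.7435.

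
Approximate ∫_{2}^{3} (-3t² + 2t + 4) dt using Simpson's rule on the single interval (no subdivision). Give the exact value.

S = (b−a)/6 · [f(2) + 4f(2.5) + f(3)] = 0.166667·[(-4) + 4·(-9.75) + (-17)] = -10.

-10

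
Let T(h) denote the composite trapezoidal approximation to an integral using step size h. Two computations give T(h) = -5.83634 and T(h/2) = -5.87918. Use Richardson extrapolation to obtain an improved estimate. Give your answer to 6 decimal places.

-5.893460

R = (4·T(h/2) − T(h)) / 3 = (4·(-5.87918) − (-5.83634))/3 = (-17.68038)/3 = -5.893460.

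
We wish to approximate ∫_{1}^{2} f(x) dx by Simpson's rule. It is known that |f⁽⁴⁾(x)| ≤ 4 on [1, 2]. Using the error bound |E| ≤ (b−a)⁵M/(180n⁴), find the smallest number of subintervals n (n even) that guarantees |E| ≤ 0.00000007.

Need 4/(180n⁴) ≤ 0.00000007.
n⁴ ≥ 4/(180·0.00000007) = 317460 ⇒ n ≥ 23.7368, so the smallest even n is 24. (n must be even for Simpson's rule.)

24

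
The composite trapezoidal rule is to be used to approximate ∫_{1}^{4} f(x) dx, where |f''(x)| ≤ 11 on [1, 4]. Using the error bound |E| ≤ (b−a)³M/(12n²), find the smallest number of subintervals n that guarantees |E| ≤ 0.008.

Need 297/(12n²) ≤ 0.008.
n² ≥ 297/(12·0.008) = 3093.75 ⇒ n ≥ 55.6215, so the smallest n is 56.

56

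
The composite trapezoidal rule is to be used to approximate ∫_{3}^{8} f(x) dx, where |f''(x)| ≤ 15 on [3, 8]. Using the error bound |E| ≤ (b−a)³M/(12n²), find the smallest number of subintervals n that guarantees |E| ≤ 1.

13

Need 1875/(12n²) ≤ 1.
n² ≥ 1875/(12·1) = 156.25 ⇒ n ≥ 12.5000, so the smallest n is 13.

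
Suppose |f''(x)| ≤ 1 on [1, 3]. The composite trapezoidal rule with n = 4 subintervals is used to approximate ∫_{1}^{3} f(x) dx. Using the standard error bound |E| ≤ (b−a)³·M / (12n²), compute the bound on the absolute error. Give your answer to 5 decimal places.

|E| ≤ (2)³·1 / (12·4²) = 8/192 = 0.04167.

0.04167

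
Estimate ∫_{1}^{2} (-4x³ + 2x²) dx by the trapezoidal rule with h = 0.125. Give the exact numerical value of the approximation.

-10.375

h = (2 − 1)/8 = 0.125.
Nodes x₀,…,x₈ = 1, 1.125, 1.25, 1.375, 1.5, 1.625, 1.75, 1.875, 2.
f(x) = -4x³ + 2x²: f₀=-2, f₁=-3.1640625, f₂=-4.6875, f₃=-6.6171875, f₄=-9, f₅=-11.8828125, f₆=-15.3125, f₇=-19.3359375, f₈=-24.
(h/2)·[f₀ + 2f₁ + 2f₂ + 2f₃ + 2f₄ + 2f₅ + 2f₆ + 2f₇ + f₈] = 0.0625·(-166) = -10.375.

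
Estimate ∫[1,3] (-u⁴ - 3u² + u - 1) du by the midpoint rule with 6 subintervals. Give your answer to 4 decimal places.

-71.8637

h = (3 − 1)/6 = 0.333333.
Midpoints m₁,…,m₆ = 1.166667, 1.5, 1.833333, 2.166667, 2.5, 2.833333.
f(m₁)=-5.769290, f(m₂)=-11.3125, f(m₃)=-20.547068, f(m₄)=-34.954475, f(m₅)=-56.3125, f(m₆)=-86.695216.
h·[f(m₁) + f(m₂) + f(m₃) + f(m₄) + f(m₅) + f(m₆)] = 0.333333·(-215.591049) = -71.8637.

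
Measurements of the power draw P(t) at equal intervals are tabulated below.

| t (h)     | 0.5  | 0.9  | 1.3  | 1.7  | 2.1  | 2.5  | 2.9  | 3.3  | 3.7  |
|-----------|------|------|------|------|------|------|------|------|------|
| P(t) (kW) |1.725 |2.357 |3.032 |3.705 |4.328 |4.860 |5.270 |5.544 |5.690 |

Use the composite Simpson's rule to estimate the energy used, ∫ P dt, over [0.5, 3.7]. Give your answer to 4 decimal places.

h = 0.4, n = 8.
(h/3)·[y₀ + 4y₁ + 2y₂ + 4y₃ + 2y₄ + 4y₅ + 2y₆ + 4y₇ + y₈] = 0.133333·(98.539) = 13.1385.

13.1385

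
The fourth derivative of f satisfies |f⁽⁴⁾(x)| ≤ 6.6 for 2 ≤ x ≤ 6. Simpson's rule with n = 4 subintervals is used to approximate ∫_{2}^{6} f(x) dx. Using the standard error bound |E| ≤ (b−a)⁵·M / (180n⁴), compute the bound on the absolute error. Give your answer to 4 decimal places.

|E| ≤ (4)⁵·6.6 / (180·4⁴) = 6758.4/46080 = 0.1467.

0.1467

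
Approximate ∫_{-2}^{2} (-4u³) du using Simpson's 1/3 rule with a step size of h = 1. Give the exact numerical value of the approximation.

h = (2 − (-2))/4 = 1.
Nodes u₀,…,u₄ = -2, -1, 0, 1, 2.
f(u) = -4u³: f₀=32, f₁=4, f₂=0, f₃=-4, f₄=-32.
(h/3)·[f₀ + 4f₁ + 2f₂ + 4f₃ + f₄] = 0.333333·(0) = 0.

0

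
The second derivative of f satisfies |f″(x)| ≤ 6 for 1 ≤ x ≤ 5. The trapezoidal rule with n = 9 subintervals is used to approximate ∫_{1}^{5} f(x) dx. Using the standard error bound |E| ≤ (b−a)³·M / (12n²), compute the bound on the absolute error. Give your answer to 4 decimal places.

0.3951

|E| ≤ (4)³·6 / (12·9²) = 384/972 = 0.3951.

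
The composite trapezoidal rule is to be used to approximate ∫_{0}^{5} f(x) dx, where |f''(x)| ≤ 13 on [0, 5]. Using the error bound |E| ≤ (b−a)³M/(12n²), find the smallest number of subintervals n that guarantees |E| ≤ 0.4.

19

Need 1625/(12n²) ≤ 0.4.
n² ≥ 1625/(12·0.4) = 338.542 ⇒ n ≥ 18.3995, so the smallest n is 19.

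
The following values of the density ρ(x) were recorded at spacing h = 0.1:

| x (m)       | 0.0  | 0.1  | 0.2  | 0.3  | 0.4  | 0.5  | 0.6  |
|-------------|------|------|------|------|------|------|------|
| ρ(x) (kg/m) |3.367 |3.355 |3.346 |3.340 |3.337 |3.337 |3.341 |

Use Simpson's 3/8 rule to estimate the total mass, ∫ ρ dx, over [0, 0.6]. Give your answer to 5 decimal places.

2.00674

h = 0.1, n = 6.
(3h/8)·[y₀ + 3y₁ + 3y₂ + 2y₃ + 3y₄ + 3y₅ + y₆] = 0.0375·(53.513) = 2.00674.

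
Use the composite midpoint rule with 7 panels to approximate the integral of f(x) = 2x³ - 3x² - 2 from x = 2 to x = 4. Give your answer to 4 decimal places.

59.7959

h = (4 − 2)/7 = 0.285714.
Midpoints m₁,…,m₇ = 2.142857, 2.428571, 2.714286, 3, 3.285714, 3.571429, 3.857143.
f(m₁)=3.903790, f(m₂)=8.953353, f(m₃)=15.892128, f(m₄)=25, f(m₅)=36.556851, f(m₆)=50.842566, f(m₇)=68.137026.
h·[f(m₁) + f(m₂) + f(m₃) + f(m₄) + f(m₅) + f(m₆) + f(m₇)] = 0.285714·(209.285714) = 59.7959.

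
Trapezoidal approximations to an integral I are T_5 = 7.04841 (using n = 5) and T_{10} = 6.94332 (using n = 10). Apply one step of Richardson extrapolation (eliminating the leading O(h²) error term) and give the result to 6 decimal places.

6.908290

R = (4·T_{10} − T_5) / 3 = (4·6.94332 − 7.04841)/3 = (20.72487)/3 = 6.908290.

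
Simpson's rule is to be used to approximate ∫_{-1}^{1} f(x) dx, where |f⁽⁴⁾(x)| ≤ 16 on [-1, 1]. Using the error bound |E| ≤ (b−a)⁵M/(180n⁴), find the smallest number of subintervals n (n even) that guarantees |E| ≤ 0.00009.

Need 512/(180n⁴) ≤ 0.00009.
n⁴ ≥ 512/(180·0.00009) = 31604.9 ⇒ n ≥ 13.3333, so the smallest even n is 14. (n must be even for Simpson's rule.)

14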